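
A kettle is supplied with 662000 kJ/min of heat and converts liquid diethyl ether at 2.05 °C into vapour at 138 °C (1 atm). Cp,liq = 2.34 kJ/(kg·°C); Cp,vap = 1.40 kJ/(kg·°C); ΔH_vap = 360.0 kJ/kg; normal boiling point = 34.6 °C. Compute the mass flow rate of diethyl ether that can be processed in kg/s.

ṁ = 19.0 kg/s

Δh = 2.34×(34.6−2.05) + 360.0 + 1.40×(138−34.6) = 580.93 kJ/kg
Q = 662000 kJ/min = 11033 kJ/s = 11033 kJ/s
ṁ = Q/Δh = 11033 / 580.93 = 18.993 kg/s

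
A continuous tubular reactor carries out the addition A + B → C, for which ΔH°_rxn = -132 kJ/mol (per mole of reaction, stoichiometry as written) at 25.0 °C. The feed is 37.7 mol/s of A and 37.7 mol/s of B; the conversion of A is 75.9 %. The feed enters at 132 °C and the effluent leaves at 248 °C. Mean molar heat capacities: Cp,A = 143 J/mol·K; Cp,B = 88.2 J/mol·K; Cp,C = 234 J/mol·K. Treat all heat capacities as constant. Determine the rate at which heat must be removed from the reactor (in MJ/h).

Q_out = 9890 MJ/h

Extent of reaction ξ = 0.759 × 37.7 = 28.614 mol/s
Reaction term: ξ·ΔH°_rxn = 28.614 × -132 = -3777.1 kJ/s
Sensible, feed 132→25 °C: -932.64 kJ/s
Outlet flows (mol/s): A 9.0857, B 9.0857, C 28.614
Sensible, products 25→248 °C: 1961.6 kJ/s
Q = ΔH = -2748.1 kJ/s = -2748.1 kW
Heat removed = 9893.3 MJ/h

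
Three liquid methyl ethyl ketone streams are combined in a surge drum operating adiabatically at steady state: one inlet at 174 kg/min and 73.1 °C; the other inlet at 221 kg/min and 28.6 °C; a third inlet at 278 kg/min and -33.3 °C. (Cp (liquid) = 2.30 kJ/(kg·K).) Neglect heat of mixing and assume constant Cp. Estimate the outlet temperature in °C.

T_out = 14.5 °C

No heat crosses the boundary, so H_out = H_in.
Σ ṁᵢCp,ᵢTᵢ = 174×2.30×73.1 + 221×2.30×28.6 + 278×2.30×-33.3 = 22500
Σ ṁᵢCp,ᵢ = 174×2.30 + 221×2.30 + 278×2.30 = 1547.9
T_out = 22500 / 1547.9 = 14.536 °C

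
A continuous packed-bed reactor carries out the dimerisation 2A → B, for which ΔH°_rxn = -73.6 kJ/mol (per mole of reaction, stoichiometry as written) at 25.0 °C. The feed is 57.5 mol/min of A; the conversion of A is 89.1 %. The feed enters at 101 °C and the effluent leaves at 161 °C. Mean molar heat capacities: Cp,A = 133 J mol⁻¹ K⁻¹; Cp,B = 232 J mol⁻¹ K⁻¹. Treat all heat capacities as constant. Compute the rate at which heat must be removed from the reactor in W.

Extent of reaction ξ = 0.891 × 57.5 / 2 = 25.616 mol/min
Reaction term: ξ·ΔH°_rxn = 25.616 × -73.6 = -1885.4 kJ/min
Sensible, feed 101→25 °C: -581.21 kJ/min
Outlet flows (mol/min): A 6.2675, B 25.616
Sensible, products 25→161 °C: 921.61 kJ/min
Q = ΔH = -1545 kJ/min = -25.749 kW
Heat removed = 25749 W

Q_out = 25700 W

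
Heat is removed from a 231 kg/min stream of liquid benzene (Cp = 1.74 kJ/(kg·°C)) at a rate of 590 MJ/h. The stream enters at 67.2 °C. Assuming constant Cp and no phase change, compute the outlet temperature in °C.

T_out = 42.7 °C

Q = 590 MJ/h = 9833.3 kJ/min
ΔT = Q/(ṁ·Cp) = 9833.3/(231×1.74) = 24.465 K
T_out = 67.2 − 24.465 = 42.735 °C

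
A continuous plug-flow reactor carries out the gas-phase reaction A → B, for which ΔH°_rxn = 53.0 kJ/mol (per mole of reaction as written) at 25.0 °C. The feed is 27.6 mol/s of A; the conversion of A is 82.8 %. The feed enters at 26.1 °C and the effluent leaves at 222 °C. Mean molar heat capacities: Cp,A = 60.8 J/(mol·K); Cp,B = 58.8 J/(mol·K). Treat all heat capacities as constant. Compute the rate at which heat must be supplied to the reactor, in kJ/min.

Q_in = 91900 kJ/min

Extent of reaction ξ = 0.828 × 27.6 = 22.853 mol/s
Reaction term: ξ·ΔH°_rxn = 22.853 × 53.0 = 1211.2 kJ/s
Sensible, feed 26.1→25 °C: -1.8459 kJ/s
Outlet flows (mol/s): A 4.7472, B 22.853
Sensible, products 25→222 °C: 321.58 kJ/s
Q = ΔH = 1530.9 kJ/s = 1530.9 kW
Heat supplied = 91856 kJ/min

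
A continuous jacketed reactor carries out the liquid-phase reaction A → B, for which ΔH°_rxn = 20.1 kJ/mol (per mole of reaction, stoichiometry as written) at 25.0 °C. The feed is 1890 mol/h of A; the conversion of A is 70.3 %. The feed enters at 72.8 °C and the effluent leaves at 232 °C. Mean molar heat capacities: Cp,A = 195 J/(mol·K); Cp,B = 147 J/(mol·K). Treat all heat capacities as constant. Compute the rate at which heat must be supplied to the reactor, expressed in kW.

Q_in = 20.0 kW

Extent of reaction ξ = 0.703 × 1890 = 1328.7 mol/h
Reaction term: ξ·ΔH°_rxn = 1328.7 × 20.1 = 26706 kJ/h
Sensible, feed 72.8→25 °C: -17617 kJ/h
Outlet flows (mol/h): A 561.33, B 1328.7
Sensible, products 25→232 °C: 63088 kJ/h
Q = ΔH = 72178 kJ/h = 20.049 kW
Heat supplied = 20.049 kW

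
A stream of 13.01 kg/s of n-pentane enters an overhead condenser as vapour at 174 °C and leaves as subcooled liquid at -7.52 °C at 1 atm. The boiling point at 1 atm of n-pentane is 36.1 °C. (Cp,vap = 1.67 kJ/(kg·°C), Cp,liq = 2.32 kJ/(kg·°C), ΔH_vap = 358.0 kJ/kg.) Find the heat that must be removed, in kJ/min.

Q_c = 538000 kJ/min

vapour 174→36.1 °C: -230.29 kJ/kg
condensation at 36.1 °C: -358 kJ/kg
liquid 36.1→-7.52 °C: -101.2 kJ/kg
Δh = -230.29 + -358 + -101.2 = -689.49 kJ/kg
Q = ṁ·Δh = 13.01 kg/s × -689.49 kJ/kg = -8970.3 kJ/s
|Q| = 8970.3 kW = 538220 kJ/min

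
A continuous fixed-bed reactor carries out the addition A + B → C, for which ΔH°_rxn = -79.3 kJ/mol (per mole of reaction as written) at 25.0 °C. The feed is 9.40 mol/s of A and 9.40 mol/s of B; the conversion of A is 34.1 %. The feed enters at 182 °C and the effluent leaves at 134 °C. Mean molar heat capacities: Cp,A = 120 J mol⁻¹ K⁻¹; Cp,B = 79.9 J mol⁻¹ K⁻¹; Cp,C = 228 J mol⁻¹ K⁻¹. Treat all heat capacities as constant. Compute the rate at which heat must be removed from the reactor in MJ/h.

Extent of reaction ξ = 0.341 × 9.40 = 3.2054 mol/s
Reaction term: ξ·ΔH°_rxn = 3.2054 × -79.3 = -254.19 kJ/s
Sensible, feed 182→25 °C: -295.01 kJ/s
Outlet flows (mol/s): A 6.1946, B 6.1946, C 3.2054
Sensible, products 25→134 °C: 214.64 kJ/s
Q = ΔH = -334.57 kJ/s = -334.57 kW
Heat removed = 1204.4 MJ/h

Q_out = 1200 MJ/h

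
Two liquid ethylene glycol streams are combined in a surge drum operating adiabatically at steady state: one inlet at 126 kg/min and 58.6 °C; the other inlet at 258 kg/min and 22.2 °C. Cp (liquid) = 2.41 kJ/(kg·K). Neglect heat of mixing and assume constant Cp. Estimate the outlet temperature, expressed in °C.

Energy balance with Q = 0: Σ ṁᵢCp,ᵢ(T_out − Tᵢ) = 0
T_out = Σ ṁᵢCp,ᵢTᵢ / Σ ṁᵢCp,ᵢ
      = 31598 / 925.44 = 34.144 °C

T_out = 34.1 °C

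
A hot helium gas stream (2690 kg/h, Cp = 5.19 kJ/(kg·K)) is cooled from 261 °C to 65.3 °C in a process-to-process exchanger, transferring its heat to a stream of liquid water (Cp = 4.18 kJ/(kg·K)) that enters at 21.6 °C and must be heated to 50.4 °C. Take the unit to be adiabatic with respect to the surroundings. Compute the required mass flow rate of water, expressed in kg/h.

Heat released by hot stream: Q = 2690 × 5.19 × (261 − 65.3) = 2.7322e+06 kJ/h
Energy balance on cold side (adiabatic exchanger): Q = ṁ_c·Cp_c·(T_c,out − T_c,in)
ṁ_c = 2.7322e+06 / [4.18 × (50.4 − 21.6)] = 22696 kg/h

ṁ_c = 22700 kg/h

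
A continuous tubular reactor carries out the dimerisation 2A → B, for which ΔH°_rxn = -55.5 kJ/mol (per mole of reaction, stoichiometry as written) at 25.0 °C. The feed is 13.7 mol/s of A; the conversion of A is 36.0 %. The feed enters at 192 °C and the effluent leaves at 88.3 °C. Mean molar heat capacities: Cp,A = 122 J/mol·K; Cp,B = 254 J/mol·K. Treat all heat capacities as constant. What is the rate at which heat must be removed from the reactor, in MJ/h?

Q_out = 1110 MJ/h

Extent of reaction ξ = 0.360 × 13.7 / 2 = 2.466 mol/s
Reaction term: ξ·ΔH°_rxn = 2.466 × -55.5 = -136.86 kJ/s
Sensible, feed 192→25 °C: -279.12 kJ/s
Outlet flows (mol/s): A 8.768, B 2.466
Sensible, products 25→88.3 °C: 107.36 kJ/s
Q = ΔH = -308.63 kJ/s = -308.63 kW
Heat removed = 1111.1 MJ/h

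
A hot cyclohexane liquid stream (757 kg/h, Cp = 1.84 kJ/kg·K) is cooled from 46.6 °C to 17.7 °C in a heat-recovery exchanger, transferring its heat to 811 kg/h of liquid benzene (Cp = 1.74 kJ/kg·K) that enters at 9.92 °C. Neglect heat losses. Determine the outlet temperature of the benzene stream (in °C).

Heat released by hot stream: Q = 757 × 1.84 × (46.6 − 17.7) = 40254 kJ/h
Energy balance on cold side (adiabatic exchanger): Q = ṁ_c·Cp_c·(T_c,out − T_c,in)
T_c,out = 9.92 + 40254/(811 × 1.74) = 38.446 °C

T_c,out = 38.4 °C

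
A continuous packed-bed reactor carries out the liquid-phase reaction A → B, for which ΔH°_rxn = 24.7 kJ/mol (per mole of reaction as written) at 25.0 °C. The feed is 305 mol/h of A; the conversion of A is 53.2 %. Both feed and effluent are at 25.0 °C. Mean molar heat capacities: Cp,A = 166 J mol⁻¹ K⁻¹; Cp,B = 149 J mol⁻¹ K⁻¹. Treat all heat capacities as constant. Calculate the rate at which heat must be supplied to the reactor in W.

Extent of reaction ξ = 0.532 × 305 = 162.26 mol/h
Reaction term: ξ·ΔH°_rxn = 162.26 × 24.7 = 4007.8 kJ/h
Q = ΔH = 4007.8 kJ/h = 1.1133 kW
Heat supplied = 1113.3 W

Q_in = 1110 W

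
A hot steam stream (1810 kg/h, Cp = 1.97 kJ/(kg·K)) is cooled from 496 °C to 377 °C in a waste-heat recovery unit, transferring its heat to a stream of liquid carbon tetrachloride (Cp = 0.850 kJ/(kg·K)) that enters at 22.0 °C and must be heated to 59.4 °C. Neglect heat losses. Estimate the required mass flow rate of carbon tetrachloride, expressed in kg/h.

Heat released by hot stream: Q = 1810 × 1.97 × (496 − 377) = 424320 kJ/h
Energy balance on cold side (adiabatic exchanger): Q = ṁ_c·Cp_c·(T_c,out − T_c,in)
ṁ_c = 424320 / [0.850 × (59.4 − 22.0)] = 13348 kg/h

ṁ_c = 13300 kg/h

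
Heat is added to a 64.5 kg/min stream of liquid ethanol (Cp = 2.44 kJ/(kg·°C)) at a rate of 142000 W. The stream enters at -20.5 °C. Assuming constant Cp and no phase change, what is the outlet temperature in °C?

T_out = 33.6 °C

Q = 142000 W = 8520 kJ/min
ΔT = Q/(ṁ·Cp) = 8520/(64.5×2.44) = 54.136 K
T_out = -20.5 + 54.136 = 33.636 °C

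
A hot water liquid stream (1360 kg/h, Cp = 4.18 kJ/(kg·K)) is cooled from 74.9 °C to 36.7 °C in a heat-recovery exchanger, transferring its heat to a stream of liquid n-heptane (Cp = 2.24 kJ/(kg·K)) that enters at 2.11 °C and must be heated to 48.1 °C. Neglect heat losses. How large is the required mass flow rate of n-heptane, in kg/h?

Heat released by hot stream: Q = 1360 × 4.18 × (74.9 − 36.7) = 217160 kJ/h
Energy balance on cold side (adiabatic exchanger): Q = ṁ_c·Cp_c·(T_c,out − T_c,in)
ṁ_c = 217160 / [2.24 × (48.1 − 2.11)] = 2108 kg/h

ṁ_c = 2110 kg/h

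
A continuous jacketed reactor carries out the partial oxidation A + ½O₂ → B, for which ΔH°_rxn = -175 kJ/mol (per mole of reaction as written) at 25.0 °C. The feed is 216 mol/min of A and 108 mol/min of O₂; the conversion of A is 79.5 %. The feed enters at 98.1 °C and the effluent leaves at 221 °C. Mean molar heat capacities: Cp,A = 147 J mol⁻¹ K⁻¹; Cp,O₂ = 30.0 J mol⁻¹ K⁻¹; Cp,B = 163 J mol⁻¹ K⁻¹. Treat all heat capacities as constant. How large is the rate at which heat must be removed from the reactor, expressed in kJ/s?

Q_out = 429 kJ/s

Extent of reaction ξ = 0.795 × 216 = 171.72 mol/min
Reaction term: ξ·ΔH°_rxn = 171.72 × -175 = -30051 kJ/min
Sensible, feed 98.1→25 °C: -2557.9 kJ/min
Outlet flows (mol/min): A 44.28, O₂ 22.14, B 171.72
Sensible, products 25→221 °C: 6892.1 kJ/min
Q = ΔH = -25717 kJ/min = -428.61 kW
Heat removed = 428.61 kJ/s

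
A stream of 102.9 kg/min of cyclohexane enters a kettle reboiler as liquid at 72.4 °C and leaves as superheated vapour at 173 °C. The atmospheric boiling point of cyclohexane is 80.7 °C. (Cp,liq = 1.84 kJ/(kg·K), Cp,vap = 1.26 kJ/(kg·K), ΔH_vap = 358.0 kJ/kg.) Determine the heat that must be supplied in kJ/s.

Q = 840 kJ/s

liquid 72.4→80.7 °C: 15.272 kJ/kg
vaporisation at 80.7 °C: 358 kJ/kg
vapour 80.7→173 °C: 116.3 kJ/kg
Δh = 15.272 + 358 + 116.3 = 489.57 kJ/kg
Q = ṁ·Δh = 102.9 kg/min × 489.57 kJ/kg = 50377 kJ/min
|Q| = 839.61 kW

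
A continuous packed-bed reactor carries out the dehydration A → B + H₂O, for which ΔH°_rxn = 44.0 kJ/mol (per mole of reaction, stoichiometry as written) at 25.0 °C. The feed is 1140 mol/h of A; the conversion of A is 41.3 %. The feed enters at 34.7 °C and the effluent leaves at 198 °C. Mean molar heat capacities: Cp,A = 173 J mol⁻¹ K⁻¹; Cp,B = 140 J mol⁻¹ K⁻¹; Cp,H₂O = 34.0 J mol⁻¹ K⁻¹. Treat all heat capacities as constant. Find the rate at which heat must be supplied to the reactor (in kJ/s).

Extent of reaction ξ = 0.413 × 1140 = 470.82 mol/h
Reaction term: ξ·ΔH°_rxn = 470.82 × 44.0 = 20716 kJ/h
Sensible, feed 34.7→25 °C: -1913 kJ/h
Outlet flows (mol/h): A 669.18, B 470.82, H₂O 470.82
Sensible, products 25→198 °C: 34201 kJ/h
Q = ΔH = 53004 kJ/h = 14.723 kW
Heat supplied = 14.723 kJ/s

Q_in = 14.7 kJ/s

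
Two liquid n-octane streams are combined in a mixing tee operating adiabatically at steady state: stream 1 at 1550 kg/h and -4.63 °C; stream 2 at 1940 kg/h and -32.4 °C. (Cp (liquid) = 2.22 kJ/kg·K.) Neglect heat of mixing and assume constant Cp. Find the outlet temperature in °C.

T_out = -20.1 °C

Energy balance with Q = 0: Σ ṁᵢCp,ᵢ(T_out − Tᵢ) = 0
T_out = Σ ṁᵢCp,ᵢTᵢ / Σ ṁᵢCp,ᵢ
      = -155470 / 7747.8 = -20.067 °C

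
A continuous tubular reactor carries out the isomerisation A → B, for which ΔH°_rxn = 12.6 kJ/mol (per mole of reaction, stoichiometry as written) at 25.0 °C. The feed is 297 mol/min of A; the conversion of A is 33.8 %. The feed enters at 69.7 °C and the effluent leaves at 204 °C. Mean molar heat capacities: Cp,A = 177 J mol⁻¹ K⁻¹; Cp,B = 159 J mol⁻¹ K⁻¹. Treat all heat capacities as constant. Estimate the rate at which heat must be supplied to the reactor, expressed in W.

Q_in = 133000 W

Extent of reaction ξ = 0.338 × 297 = 100.39 mol/min
Reaction term: ξ·ΔH°_rxn = 100.39 × 12.6 = 1264.9 kJ/min
Sensible, feed 69.7→25 °C: -2349.8 kJ/min
Outlet flows (mol/min): A 196.61, B 100.39
Sensible, products 25→204 °C: 9086.4 kJ/min
Q = ΔH = 8001.4 kJ/min = 133.36 kW
Heat supplied = 133360 W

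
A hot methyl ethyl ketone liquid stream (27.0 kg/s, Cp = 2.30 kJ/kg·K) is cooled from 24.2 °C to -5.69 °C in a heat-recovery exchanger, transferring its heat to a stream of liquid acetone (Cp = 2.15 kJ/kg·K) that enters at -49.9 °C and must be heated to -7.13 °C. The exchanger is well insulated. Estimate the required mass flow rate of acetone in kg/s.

ṁ_c = 20.2 kg/s

Heat released by hot stream: Q = 27.0 × 2.30 × (24.2 − -5.69) = 1856.2 kJ/s
Energy balance on cold side (adiabatic exchanger): Q = ṁ_c·Cp_c·(T_c,out − T_c,in)
ṁ_c = 1856.2 / [2.15 × (-7.13 − -49.9)] = 20.186 kg/s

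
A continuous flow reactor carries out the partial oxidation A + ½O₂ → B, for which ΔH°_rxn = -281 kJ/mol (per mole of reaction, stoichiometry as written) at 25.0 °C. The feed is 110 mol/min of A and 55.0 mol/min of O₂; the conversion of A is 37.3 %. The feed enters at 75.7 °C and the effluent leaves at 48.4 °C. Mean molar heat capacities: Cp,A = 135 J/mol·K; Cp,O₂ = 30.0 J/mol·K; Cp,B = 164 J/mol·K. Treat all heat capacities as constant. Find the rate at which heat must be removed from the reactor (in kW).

Extent of reaction ξ = 0.373 × 110 = 41.03 mol/min
Reaction term: ξ·ΔH°_rxn = 41.03 × -281 = -11529 kJ/min
Sensible, feed 75.7→25 °C: -836.55 kJ/min
Outlet flows (mol/min): A 68.97, O₂ 34.485, B 41.03
Sensible, products 25→48.4 °C: 399.54 kJ/min
Q = ΔH = -11966 kJ/min = -199.44 kW
Heat removed = 199.44 kW

Q_out = 199 kW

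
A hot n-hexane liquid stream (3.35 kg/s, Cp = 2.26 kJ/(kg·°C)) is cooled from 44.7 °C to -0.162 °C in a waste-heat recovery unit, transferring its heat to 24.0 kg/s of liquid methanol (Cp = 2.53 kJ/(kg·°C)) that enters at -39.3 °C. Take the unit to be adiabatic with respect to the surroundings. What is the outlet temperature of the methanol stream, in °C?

Heat released by hot stream: Q = 3.35 × 2.26 × (44.7 − -0.162) = 339.65 kJ/s
Energy balance on cold side (adiabatic exchanger): Q = ṁ_c·Cp_c·(T_c,out − T_c,in)
T_c,out = -39.3 + 339.65/(24.0 × 2.53) = -33.706 °C

T_c,out = -33.7 °C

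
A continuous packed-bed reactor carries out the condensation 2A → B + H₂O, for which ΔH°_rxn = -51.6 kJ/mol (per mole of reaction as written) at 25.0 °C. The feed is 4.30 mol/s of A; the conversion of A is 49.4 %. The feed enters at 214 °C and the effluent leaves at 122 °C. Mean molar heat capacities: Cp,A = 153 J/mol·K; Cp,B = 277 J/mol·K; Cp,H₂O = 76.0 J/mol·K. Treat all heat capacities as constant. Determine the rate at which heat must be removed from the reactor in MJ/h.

Q_out = 398 MJ/h

Extent of reaction ξ = 0.494 × 4.30 / 2 = 1.0621 mol/s
Reaction term: ξ·ΔH°_rxn = 1.0621 × -51.6 = -54.804 kJ/s
Sensible, feed 214→25 °C: -124.34 kJ/s
Outlet flows (mol/s): A 2.1758, B 1.0621, H₂O 1.0621
Sensible, products 25→122 °C: 68.658 kJ/s
Q = ΔH = -110.49 kJ/s = -110.49 kW
Heat removed = 397.76 MJ/h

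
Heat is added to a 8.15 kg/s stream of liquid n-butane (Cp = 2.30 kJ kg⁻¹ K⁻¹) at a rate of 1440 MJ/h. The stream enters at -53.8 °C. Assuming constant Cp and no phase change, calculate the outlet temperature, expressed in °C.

Q = 1440 MJ/h = 400 kJ/s
ΔT = Q/(ṁ·Cp) = 400/(8.15×2.30) = 21.339 K
T_out = -53.8 + 21.339 = -32.461 °C

T_out = -32.5 °C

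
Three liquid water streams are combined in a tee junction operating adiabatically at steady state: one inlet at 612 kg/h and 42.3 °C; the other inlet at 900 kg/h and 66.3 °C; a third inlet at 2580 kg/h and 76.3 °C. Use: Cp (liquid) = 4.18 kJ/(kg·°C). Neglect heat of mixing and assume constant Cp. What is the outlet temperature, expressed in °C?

T_out = 69.0 °C

Adiabatic, steady state ⇒ Σ ṁᵢCp,ᵢ(T_out − Tᵢ) = 0
T_out = Σ ṁᵢCp,ᵢTᵢ / Σ ṁᵢCp,ᵢ
      = 1.1805e+06 / 17105 = 69.016 °C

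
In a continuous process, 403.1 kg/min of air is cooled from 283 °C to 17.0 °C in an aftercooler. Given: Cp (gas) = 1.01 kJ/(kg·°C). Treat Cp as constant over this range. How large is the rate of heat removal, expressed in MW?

Q = ṁ·Cp·ΔT = 403.1 × 1.01 × (17.0 − 283) = -108300 kJ/min
Converting: 108300 / 60 s = 1804.9 kW
Cooling duty = 1.8049 MW

Q_c = 1.80 MW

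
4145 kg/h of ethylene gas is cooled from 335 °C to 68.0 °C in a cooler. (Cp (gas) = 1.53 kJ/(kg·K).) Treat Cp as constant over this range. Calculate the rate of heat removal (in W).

Q_c = 470000 W

Q = ṁ·Cp·ΔT = 4145 × 1.53 × (68.0 − 335) = -1.6933e+06 kJ/h
Converting: 1.6933e+06 / 3600 s = 470.35 kW
Cooling duty = 470350 W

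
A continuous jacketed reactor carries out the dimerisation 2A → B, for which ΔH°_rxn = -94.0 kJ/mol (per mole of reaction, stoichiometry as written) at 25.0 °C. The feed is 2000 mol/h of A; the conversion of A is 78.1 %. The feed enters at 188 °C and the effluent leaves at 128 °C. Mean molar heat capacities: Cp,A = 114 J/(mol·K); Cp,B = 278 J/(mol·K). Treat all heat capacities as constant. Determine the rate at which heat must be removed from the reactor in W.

Extent of reaction ξ = 0.781 × 2000 / 2 = 781 mol/h
Reaction term: ξ·ΔH°_rxn = 781 × -94.0 = -73414 kJ/h
Sensible, feed 188→25 °C: -37164 kJ/h
Outlet flows (mol/h): A 438, B 781
Sensible, products 25→128 °C: 27506 kJ/h
Q = ΔH = -83072 kJ/h = -23.076 kW
Heat removed = 23076 W

Q_out = 23100 W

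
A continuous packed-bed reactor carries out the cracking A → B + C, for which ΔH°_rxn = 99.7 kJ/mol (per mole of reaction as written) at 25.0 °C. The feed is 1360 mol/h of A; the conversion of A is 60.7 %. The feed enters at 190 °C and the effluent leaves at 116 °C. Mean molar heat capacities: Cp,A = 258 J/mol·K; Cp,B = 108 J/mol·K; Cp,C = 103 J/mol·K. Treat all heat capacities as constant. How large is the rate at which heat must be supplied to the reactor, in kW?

Q_in = 14.7 kW

Extent of reaction ξ = 0.607 × 1360 = 825.52 mol/h
Reaction term: ξ·ΔH°_rxn = 825.52 × 99.7 = 82304 kJ/h
Sensible, feed 190→25 °C: -57895 kJ/h
Outlet flows (mol/h): A 534.48, B 825.52, C 825.52
Sensible, products 25→116 °C: 28399 kJ/h
Q = ΔH = 52808 kJ/h = 14.669 kW
Heat supplied = 14.669 kW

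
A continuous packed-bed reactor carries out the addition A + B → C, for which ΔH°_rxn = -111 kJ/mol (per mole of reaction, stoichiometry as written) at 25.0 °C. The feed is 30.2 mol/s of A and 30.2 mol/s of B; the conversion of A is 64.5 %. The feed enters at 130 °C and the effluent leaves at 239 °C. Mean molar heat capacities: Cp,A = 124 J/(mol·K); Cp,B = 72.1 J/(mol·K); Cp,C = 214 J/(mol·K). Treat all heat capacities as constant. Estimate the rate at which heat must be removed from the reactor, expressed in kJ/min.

Extent of reaction ξ = 0.645 × 30.2 = 19.479 mol/s
Reaction term: ξ·ΔH°_rxn = 19.479 × -111 = -2162.2 kJ/s
Sensible, feed 130→25 °C: -621.83 kJ/s
Outlet flows (mol/s): A 10.721, B 10.721, C 19.479
Sensible, products 25→239 °C: 1342 kJ/s
Q = ΔH = -1442 kJ/s = -1442 kW
Heat removed = 86522 kJ/min

Q_out = 86500 kJ/min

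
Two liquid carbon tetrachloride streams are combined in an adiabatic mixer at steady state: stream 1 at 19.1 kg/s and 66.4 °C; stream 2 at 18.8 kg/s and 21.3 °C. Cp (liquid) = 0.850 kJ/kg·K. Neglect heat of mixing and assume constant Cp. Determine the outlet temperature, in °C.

Adiabatic, steady state ⇒ Σ ṁᵢCp,ᵢ(T_out − Tᵢ) = 0
Σ ṁᵢCp,ᵢTᵢ = 19.1×0.850×66.4 + 18.8×0.850×21.3 = 1418.4
Σ ṁᵢCp,ᵢ = 19.1×0.850 + 18.8×0.850 = 32.215
T_out = 1418.4 / 32.215 = 44.028 °C

T_out = 44.0 °C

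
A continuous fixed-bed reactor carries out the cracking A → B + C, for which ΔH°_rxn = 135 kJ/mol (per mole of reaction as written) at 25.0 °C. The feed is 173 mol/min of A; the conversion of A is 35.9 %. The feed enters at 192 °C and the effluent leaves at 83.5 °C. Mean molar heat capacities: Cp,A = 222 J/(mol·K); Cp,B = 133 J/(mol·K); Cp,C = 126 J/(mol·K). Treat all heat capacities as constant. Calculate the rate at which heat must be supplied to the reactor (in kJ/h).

Extent of reaction ξ = 0.359 × 173 = 62.107 mol/min
Reaction term: ξ·ΔH°_rxn = 62.107 × 135 = 8384.4 kJ/min
Sensible, feed 192→25 °C: -6413.8 kJ/min
Outlet flows (mol/min): A 110.89, B 62.107, C 62.107
Sensible, products 25→83.5 °C: 2381.2 kJ/min
Q = ΔH = 4351.8 kJ/min = 72.53 kW
Heat supplied = 261110 kJ/h

Q_in = 261000 kJ/h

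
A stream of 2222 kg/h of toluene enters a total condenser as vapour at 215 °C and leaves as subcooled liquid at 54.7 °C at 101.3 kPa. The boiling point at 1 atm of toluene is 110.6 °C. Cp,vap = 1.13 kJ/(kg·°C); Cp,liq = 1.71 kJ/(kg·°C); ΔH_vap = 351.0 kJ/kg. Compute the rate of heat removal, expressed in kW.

Q_c = 348 kW

vapour 215→110.6 °C: -117.97 kJ/kg
condensation at 110.6 °C: -351 kJ/kg
liquid 110.6→54.7 °C: -95.589 kJ/kg
Δh = -117.97 + -351 + -95.589 = -564.56 kJ/kg
Q = ṁ·Δh = 2222 kg/h × -564.56 kJ/kg = -1.2545e+06 kJ/h
|Q| = 348.46 kW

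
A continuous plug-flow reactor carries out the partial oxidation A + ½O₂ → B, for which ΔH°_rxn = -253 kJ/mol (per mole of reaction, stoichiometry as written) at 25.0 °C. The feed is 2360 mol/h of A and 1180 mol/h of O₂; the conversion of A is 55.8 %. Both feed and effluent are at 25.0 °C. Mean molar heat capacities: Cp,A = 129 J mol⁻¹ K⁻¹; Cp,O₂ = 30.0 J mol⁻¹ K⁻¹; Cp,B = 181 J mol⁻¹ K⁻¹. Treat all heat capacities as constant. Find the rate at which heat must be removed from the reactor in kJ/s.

Extent of reaction ξ = 0.558 × 2360 = 1316.9 mol/h
Reaction term: ξ·ΔH°_rxn = 1316.9 × -253 = -333170 kJ/h
Q = ΔH = -333170 kJ/h = -92.547 kW
Heat removed = 92.547 kJ/s

Q_out = 92.5 kJ/s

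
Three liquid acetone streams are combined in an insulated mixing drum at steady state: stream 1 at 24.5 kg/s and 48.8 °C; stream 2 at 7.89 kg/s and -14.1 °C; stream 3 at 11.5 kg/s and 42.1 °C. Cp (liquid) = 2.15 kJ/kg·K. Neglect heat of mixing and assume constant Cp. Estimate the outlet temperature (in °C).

T_out = 35.7 °C

Adiabatic, steady state ⇒ Σ ṁᵢCp,ᵢ(T_out − Tᵢ) = 0
T_out = Σ ṁᵢCp,ᵢTᵢ / Σ ṁᵢCp,ᵢ
      = 3372.3 / 94.363 = 35.737 °C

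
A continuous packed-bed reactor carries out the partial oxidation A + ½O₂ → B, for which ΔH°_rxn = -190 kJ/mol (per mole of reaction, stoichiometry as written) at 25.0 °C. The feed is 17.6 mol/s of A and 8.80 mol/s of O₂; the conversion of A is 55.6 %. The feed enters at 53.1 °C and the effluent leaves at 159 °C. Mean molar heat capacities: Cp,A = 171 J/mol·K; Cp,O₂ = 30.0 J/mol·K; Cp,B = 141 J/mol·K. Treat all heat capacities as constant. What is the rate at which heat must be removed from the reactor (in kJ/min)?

Extent of reaction ξ = 0.556 × 17.6 = 9.7856 mol/s
Reaction term: ξ·ΔH°_rxn = 9.7856 × -190 = -1859.3 kJ/s
Sensible, feed 53.1→25 °C: -91.988 kJ/s
Outlet flows (mol/s): A 7.8144, O₂ 3.9072, B 9.7856
Sensible, products 25→159 °C: 379.66 kJ/s
Q = ΔH = -1571.6 kJ/s = -1571.6 kW
Heat removed = 94296 kJ/min

Q_out = 94300 kJ/min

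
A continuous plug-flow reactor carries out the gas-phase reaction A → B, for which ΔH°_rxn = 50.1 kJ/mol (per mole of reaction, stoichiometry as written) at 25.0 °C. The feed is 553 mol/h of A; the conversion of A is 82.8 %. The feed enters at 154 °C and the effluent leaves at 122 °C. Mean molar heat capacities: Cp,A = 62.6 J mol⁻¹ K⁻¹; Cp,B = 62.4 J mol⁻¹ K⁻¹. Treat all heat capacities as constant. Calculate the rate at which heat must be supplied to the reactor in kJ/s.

Extent of reaction ξ = 0.828 × 553 = 457.88 mol/h
Reaction term: ξ·ΔH°_rxn = 457.88 × 50.1 = 22940 kJ/h
Sensible, feed 154→25 °C: -4465.7 kJ/h
Outlet flows (mol/h): A 95.116, B 457.88
Sensible, products 25→122 °C: 3349 kJ/h
Q = ΔH = 21823 kJ/h = 6.062 kW
Heat supplied = 6.062 kJ/s

Q_in = 6.06 kJ/s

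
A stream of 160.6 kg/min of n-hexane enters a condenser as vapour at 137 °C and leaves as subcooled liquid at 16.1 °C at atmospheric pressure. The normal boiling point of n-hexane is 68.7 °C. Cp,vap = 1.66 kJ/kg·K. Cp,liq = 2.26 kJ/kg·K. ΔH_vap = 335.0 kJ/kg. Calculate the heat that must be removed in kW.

vapour 137→68.7 °C: -113.38 kJ/kg
condensation at 68.7 °C: -335 kJ/kg
liquid 68.7→16.1 °C: -118.88 kJ/kg
Δh = -113.38 + -335 + -118.88 = -567.25 kJ/kg
Q = ṁ·Δh = 160.6 kg/min × -567.25 kJ/kg = -91101 kJ/min
|Q| = 1518.3 kW

Q_c = 1520 kW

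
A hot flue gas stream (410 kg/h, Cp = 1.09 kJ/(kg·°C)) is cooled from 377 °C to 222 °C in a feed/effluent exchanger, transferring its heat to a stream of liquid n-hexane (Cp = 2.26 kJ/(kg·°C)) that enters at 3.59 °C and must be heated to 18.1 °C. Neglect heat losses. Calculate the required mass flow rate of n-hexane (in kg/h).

ṁ_c = 2110 kg/h

Heat released by hot stream: Q = 410 × 1.09 × (377 − 222) = 69270 kJ/h
Energy balance on cold side (adiabatic exchanger): Q = ṁ_c·Cp_c·(T_c,out − T_c,in)
ṁ_c = 69270 / [2.26 × (18.1 − 3.59)] = 2112.4 kg/h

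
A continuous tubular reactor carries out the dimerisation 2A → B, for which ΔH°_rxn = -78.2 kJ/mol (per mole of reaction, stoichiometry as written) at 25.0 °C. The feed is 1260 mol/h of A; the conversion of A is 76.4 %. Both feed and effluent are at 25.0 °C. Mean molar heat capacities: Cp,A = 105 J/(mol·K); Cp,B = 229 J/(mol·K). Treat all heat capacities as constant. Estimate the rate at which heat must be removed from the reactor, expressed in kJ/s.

Q_out = 10.5 kJ/s

Extent of reaction ξ = 0.764 × 1260 / 2 = 481.32 mol/h
Reaction term: ξ·ΔH°_rxn = 481.32 × -78.2 = -37639 kJ/h
Q = ΔH = -37639 kJ/h = -10.455 kW
Heat removed = 10.455 kJ/s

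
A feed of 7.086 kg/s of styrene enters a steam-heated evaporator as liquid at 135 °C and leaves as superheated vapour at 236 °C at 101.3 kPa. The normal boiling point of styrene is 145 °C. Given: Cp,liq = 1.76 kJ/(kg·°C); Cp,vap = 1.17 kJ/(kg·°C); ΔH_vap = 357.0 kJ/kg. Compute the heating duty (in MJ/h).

liquid 135→145 °C: 17.6 kJ/kg
vaporisation at 145 °C: 357 kJ/kg
vapour 145→236 °C: 106.47 kJ/kg
Δh = 17.6 + 357 + 106.47 = 481.07 kJ/kg
Q = ṁ·Δh = 7.086 kg/s × 481.07 kJ/kg = 3408.9 kJ/s
|Q| = 3408.9 kW = 12272 MJ/h

Q = 12300 MJ/h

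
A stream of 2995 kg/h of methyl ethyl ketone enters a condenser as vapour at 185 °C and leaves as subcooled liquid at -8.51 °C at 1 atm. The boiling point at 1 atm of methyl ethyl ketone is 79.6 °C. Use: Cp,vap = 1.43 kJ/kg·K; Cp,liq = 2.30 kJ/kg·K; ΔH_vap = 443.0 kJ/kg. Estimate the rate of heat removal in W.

vapour 185→79.6 °C: -150.72 kJ/kg
condensation at 79.6 °C: -443 kJ/kg
liquid 79.6→-8.51 °C: -202.65 kJ/kg
Δh = -150.72 + -443 + -202.65 = -796.38 kJ/kg
Q = ṁ·Δh = 2995 kg/h × -796.38 kJ/kg = -2.3851e+06 kJ/h
|Q| = 662.54 kW = 662540 W

Q_c = 663000 W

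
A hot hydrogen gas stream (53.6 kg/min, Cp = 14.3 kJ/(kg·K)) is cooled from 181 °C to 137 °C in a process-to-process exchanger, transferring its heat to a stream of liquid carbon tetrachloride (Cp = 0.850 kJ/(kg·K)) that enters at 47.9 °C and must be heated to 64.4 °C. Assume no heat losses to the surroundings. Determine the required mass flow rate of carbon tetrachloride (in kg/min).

Heat released by hot stream: Q = 53.6 × 14.3 × (181 − 137) = 33725 kJ/min
Energy balance on cold side (adiabatic exchanger): Q = ṁ_c·Cp_c·(T_c,out − T_c,in)
ṁ_c = 33725 / [0.850 × (64.4 − 47.9)] = 2404.6 kg/min

ṁ_c = 2400 kg/min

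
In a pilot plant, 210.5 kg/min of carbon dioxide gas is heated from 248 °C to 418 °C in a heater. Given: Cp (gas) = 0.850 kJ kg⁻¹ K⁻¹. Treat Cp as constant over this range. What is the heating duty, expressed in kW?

Q = 507 kW

Q = ṁ·Cp·ΔT = 210.5 × 0.850 × (418 − 248) = 30417 kJ/min
Converting: 30417 / 60 s = 506.95 kW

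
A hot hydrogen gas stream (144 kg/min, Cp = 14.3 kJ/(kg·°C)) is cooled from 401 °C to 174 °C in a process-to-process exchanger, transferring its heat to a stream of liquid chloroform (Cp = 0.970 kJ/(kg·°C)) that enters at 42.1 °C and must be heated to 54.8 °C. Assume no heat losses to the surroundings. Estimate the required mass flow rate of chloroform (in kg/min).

ṁ_c = 37900 kg/min

Heat released by hot stream: Q = 144 × 14.3 × (401 − 174) = 467440 kJ/min
Energy balance on cold side (adiabatic exchanger): Q = ṁ_c·Cp_c·(T_c,out − T_c,in)
ṁ_c = 467440 / [0.970 × (54.8 − 42.1)] = 37945 kg/min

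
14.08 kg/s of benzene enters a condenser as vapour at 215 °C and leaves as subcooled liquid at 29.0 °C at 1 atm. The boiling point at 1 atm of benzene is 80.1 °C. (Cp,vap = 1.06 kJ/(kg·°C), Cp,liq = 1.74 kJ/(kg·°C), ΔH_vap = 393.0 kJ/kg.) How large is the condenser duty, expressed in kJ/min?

Q_c = 528000 kJ/min

vapour 215→80.1 °C: -142.99 kJ/kg
condensation at 80.1 °C: -393 kJ/kg
liquid 80.1→29.0 °C: -88.914 kJ/kg
Δh = -142.99 + -393 + -88.914 = -624.91 kJ/kg
Q = ṁ·Δh = 14.08 kg/s × -624.91 kJ/kg = -8798.7 kJ/s
|Q| = 8798.7 kW = 527920 kJ/min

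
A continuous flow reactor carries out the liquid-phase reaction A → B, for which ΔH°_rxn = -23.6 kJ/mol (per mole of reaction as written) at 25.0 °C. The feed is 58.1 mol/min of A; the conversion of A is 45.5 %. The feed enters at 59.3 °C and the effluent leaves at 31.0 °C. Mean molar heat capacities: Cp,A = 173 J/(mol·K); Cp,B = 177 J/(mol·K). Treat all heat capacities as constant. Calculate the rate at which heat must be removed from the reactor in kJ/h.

Extent of reaction ξ = 0.455 × 58.1 = 26.436 mol/min
Reaction term: ξ·ΔH°_rxn = 26.436 × -23.6 = -623.88 kJ/min
Sensible, feed 59.3→25 °C: -344.76 kJ/min
Outlet flows (mol/min): A 31.665, B 26.436
Sensible, products 25→31.0 °C: 60.942 kJ/min
Q = ΔH = -907.7 kJ/min = -15.128 kW
Heat removed = 54462 kJ/h

Q_out = 54500 kJ/h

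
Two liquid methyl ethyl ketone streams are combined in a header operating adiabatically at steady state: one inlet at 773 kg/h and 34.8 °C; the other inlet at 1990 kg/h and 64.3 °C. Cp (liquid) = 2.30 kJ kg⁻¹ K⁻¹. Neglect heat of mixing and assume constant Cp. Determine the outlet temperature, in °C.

T_out = 56.0 °C

Adiabatic, steady state ⇒ Σ ṁᵢCp,ᵢ(T_out − Tᵢ) = 0
Σ ṁᵢCp,ᵢTᵢ = 773×2.30×34.8 + 1990×2.30×64.3 = 356170
Σ ṁᵢCp,ᵢ = 773×2.30 + 1990×2.30 = 6354.9
T_out = 356170 / 6354.9 = 56.047 °C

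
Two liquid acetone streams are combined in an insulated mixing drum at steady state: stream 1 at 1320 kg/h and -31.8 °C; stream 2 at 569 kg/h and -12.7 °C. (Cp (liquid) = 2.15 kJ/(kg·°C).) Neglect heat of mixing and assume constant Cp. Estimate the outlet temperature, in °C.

Energy balance with Q = 0: Σ ṁᵢCp,ᵢ(T_out − Tᵢ) = 0
Σ ṁᵢCp,ᵢTᵢ = 1320×2.15×-31.8 + 569×2.15×-12.7 = -105780
Σ ṁᵢCp,ᵢ = 1320×2.15 + 569×2.15 = 4061.3
T_out = -105780 / 4061.3 = -26.047 °C

T_out = -26.0 °C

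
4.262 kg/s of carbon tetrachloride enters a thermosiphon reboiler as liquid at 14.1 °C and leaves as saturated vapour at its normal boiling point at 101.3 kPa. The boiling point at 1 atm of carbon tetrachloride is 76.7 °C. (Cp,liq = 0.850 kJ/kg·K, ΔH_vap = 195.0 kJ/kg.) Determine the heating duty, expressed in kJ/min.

Q = 63500 kJ/min

liquid 14.1→76.7 °C: 53.21 kJ/kg
vaporisation at 76.7 °C: 195 kJ/kg
Δh = 53.21 + 195 = 248.21 kJ/kg
Q = ṁ·Δh = 4.262 kg/s × 248.21 kJ/kg = 1057.9 kJ/s
|Q| = 1057.9 kW = 63472 kJ/min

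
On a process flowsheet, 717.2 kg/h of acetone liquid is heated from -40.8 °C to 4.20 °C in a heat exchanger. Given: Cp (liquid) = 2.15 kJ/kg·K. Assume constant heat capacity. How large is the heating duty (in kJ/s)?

Q = 19.3 kJ/s

Q = ṁ·Cp·ΔT = 717.2 × 2.15 × (4.20 − -40.8) = 69389 kJ/h
Converting: 69389 / 3600 s = 19.275 kW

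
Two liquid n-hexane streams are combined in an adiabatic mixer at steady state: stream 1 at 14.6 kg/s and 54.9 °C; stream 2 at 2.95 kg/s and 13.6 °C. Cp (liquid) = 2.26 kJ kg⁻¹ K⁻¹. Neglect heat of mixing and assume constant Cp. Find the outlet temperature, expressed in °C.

T_out = 48.0 °C

Energy balance with Q = 0: Σ ṁᵢCp,ᵢ(T_out − Tᵢ) = 0
Σ ṁᵢCp,ᵢTᵢ = 14.6×2.26×54.9 + 2.95×2.26×13.6 = 1902.2
Σ ṁᵢCp,ᵢ = 14.6×2.26 + 2.95×2.26 = 39.663
T_out = 1902.2 / 39.663 = 47.958 °C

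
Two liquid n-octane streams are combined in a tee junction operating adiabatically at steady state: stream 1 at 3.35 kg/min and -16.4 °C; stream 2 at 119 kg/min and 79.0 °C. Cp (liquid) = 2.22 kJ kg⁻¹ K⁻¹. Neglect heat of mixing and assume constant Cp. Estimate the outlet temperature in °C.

T_out = 76.4 °C

No heat crosses the boundary, so H_out = H_in.
Σ ṁᵢCp,ᵢTᵢ = 3.35×2.22×-16.4 + 119×2.22×79.0 = 20748
Σ ṁᵢCp,ᵢ = 3.35×2.22 + 119×2.22 = 271.62
T_out = 20748 / 271.62 = 76.388 °C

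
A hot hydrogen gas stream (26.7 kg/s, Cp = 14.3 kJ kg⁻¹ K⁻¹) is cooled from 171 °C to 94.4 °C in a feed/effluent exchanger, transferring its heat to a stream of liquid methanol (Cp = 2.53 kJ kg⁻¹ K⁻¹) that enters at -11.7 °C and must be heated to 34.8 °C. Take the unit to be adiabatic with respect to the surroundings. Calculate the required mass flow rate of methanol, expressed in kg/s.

ṁ_c = 249 kg/s

Heat released by hot stream: Q = 26.7 × 14.3 × (171 − 94.4) = 29247 kJ/s
Energy balance on cold side (adiabatic exchanger): Q = ṁ_c·Cp_c·(T_c,out − T_c,in)
ṁ_c = 29247 / [2.53 × (34.8 − -11.7)] = 248.6 kg/s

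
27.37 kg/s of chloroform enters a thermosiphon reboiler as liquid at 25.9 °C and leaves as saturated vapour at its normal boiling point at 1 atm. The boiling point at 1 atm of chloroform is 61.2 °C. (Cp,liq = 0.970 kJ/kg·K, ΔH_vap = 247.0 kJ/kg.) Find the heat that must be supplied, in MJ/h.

liquid 25.9→61.2 °C: 34.241 kJ/kg
vaporisation at 61.2 °C: 247 kJ/kg
Δh = 34.241 + 247 = 281.24 kJ/kg
Q = ṁ·Δh = 27.37 kg/s × 281.24 kJ/kg = 7697.6 kJ/s
|Q| = 7697.6 kW = 27711 MJ/h

Q = 27700 MJ/h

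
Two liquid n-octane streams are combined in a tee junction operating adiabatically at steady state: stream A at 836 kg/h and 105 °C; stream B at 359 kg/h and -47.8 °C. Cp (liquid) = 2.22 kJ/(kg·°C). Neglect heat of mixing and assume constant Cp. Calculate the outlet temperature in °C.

Adiabatic, steady state ⇒ Σ ṁᵢCp,ᵢ(T_out − Tᵢ) = 0
Σ ṁᵢCp,ᵢTᵢ = 836×2.22×105 + 359×2.22×-47.8 = 156780
Σ ṁᵢCp,ᵢ = 836×2.22 + 359×2.22 = 2652.9
T_out = 156780 / 2652.9 = 59.096 °C

T_out = 59.1 °C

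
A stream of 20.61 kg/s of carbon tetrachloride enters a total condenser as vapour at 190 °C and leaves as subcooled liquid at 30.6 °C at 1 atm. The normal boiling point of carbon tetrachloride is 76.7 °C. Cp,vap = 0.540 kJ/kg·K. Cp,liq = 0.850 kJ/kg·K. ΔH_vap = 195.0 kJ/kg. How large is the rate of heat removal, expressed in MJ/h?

vapour 190→76.7 °C: -61.182 kJ/kg
condensation at 76.7 °C: -195 kJ/kg
liquid 76.7→30.6 °C: -39.185 kJ/kg
Δh = -61.182 + -195 + -39.185 = -295.37 kJ/kg
Q = ṁ·Δh = 20.61 kg/s × -295.37 kJ/kg = -6087.5 kJ/s
|Q| = 6087.5 kW = 21915 MJ/h

Q_c = 21900 MJ/h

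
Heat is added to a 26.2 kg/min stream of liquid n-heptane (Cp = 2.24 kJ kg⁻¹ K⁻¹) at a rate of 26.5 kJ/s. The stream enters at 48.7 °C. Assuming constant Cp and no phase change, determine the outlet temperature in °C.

Q = 26.5 kJ/s = 1590 kJ/min
ΔT = Q/(ṁ·Cp) = 1590/(26.2×2.24) = 27.092 K
T_out = 48.7 + 27.092 = 75.792 °C

T_out = 75.8 °C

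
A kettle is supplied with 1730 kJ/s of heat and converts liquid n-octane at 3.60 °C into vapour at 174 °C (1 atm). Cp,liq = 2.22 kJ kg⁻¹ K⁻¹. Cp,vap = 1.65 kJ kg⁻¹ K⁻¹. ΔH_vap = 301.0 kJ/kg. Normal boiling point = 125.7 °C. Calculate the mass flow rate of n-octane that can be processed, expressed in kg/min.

ṁ = 159 kg/min

Δh = 2.22×(125.7−3.60) + 301.0 + 1.65×(174−125.7) = 651.76 kJ/kg
Q = 1730 kJ/s = 1730 kJ/s = 103800 kJ/min
ṁ = Q/Δh = 103800 / 651.76 = 159.26 kg/min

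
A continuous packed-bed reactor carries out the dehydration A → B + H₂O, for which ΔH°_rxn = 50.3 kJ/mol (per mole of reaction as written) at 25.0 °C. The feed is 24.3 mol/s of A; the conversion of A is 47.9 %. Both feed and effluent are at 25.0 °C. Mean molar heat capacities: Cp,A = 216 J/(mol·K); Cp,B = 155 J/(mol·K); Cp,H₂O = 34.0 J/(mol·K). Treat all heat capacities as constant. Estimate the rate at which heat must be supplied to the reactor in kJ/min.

Extent of reaction ξ = 0.479 × 24.3 = 11.64 mol/s
Reaction term: ξ·ΔH°_rxn = 11.64 × 50.3 = 585.48 kJ/s
Q = ΔH = 585.48 kJ/s = 585.48 kW
Heat supplied = 35129 kJ/min

Q_in = 35100 kJ/min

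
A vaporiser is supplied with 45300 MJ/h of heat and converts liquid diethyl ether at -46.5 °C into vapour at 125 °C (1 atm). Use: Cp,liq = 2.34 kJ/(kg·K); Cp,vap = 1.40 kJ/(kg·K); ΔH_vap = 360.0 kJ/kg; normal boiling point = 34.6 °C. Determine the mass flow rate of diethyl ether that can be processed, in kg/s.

Δh = 2.34×(34.6−-46.5) + 360.0 + 1.40×(125−34.6) = 676.33 kJ/kg
Q = 45300 MJ/h = 12583 kJ/s = 12583 kJ/s
ṁ = Q/Δh = 12583 / 676.33 = 18.605 kg/s

ṁ = 18.6 kg/s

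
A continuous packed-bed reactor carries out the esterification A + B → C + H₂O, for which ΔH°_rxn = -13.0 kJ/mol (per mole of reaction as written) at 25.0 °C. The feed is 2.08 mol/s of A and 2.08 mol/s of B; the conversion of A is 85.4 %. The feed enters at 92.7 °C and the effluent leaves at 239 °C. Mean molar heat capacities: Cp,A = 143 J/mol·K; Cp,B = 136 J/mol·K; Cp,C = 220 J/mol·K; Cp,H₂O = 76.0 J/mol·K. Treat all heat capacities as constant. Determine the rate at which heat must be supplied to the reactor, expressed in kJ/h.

Extent of reaction ξ = 0.854 × 2.08 = 1.7763 mol/s
Reaction term: ξ·ΔH°_rxn = 1.7763 × -13.0 = -23.092 kJ/s
Sensible, feed 92.7→25 °C: -39.288 kJ/s
Outlet flows (mol/s): A 0.30368, B 0.30368, C 1.7763, H₂O 1.7763
Sensible, products 25→239 °C: 130.65 kJ/s
Q = ΔH = 68.271 kJ/s = 68.271 kW
Heat supplied = 245780 kJ/h

Q_in = 246000 kJ/h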